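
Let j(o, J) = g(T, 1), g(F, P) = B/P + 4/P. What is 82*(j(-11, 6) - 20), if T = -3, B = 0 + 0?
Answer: -1312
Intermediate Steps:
B = 0
g(F, P) = 4/P (g(F, P) = 0/P + 4/P = 0 + 4/P = 4/P)
j(o, J) = 4 (j(o, J) = 4/1 = 4*1 = 4)
82*(j(-11, 6) - 20) = 82*(4 - 20) = 82*(-16) = -1312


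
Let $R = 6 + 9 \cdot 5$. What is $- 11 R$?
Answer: $-561$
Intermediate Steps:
$R = 51$ ($R = 6 + 45 = 51$)
$- 11 R = \left(-11\right) 51 = -561$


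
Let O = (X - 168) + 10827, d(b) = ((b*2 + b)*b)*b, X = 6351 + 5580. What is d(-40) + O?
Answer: -169410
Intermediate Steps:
X = 11931
d(b) = 3*b³ (d(b) = ((2*b + b)*b)*b = ((3*b)*b)*b = (3*b²)*b = 3*b³)
O = 22590 (O = (11931 - 168) + 10827 = 11763 + 10827 = 22590)
d(-40) + O = 3*(-40)³ + 22590 = 3*(-64000) + 22590 = -192000 + 22590 = -169410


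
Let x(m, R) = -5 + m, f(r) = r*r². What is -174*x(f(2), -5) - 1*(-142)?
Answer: -380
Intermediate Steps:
f(r) = r³
-174*x(f(2), -5) - 1*(-142) = -174*(-5 + 2³) - 1*(-142) = -174*(-5 + 8) + 142 = -174*3 + 142 = -522 + 142 = -380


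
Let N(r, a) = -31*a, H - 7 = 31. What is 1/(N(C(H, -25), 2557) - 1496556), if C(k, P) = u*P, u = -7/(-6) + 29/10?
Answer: -1/1575823 ≈ -6.3459e-7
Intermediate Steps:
H = 38 (H = 7 + 31 = 38)
u = 61/15 (u = -7*(-⅙) + 29*(⅒) = 7/6 + 29/10 = 61/15 ≈ 4.0667)
C(k, P) = 61*P/15
1/(N(C(H, -25), 2557) - 1496556) = 1/(-31*2557 - 1496556) = 1/(-79267 - 1496556) = 1/(-1575823) = -1/1575823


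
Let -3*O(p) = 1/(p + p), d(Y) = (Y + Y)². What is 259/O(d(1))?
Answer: -6216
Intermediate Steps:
d(Y) = 4*Y² (d(Y) = (2*Y)² = 4*Y²)
O(p) = -1/(6*p) (O(p) = -1/(3*(p + p)) = -1/(2*p)/3 = -1/(6*p))
259/O(d(1)) = 259/((-1/(6*(4*1²)))) = 259/((-1/(6*(4*1)))) = 259/((-⅙/4)) = 259/((-⅙*¼)) = 259/(-1/24) = 259*(-24) = -6216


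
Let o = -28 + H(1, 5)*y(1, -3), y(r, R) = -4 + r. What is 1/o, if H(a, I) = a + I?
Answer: -1/46 ≈ -0.021739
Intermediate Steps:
H(a, I) = I + a
o = -46 (o = -28 + (5 + 1)*(-4 + 1) = -28 + 6*(-3) = -28 - 18 = -46)
1/o = 1/(-46) = -1/46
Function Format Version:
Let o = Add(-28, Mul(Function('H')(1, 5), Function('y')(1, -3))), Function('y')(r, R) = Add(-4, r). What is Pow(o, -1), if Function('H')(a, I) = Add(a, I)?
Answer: Rational(-1, 46) ≈ -0.021739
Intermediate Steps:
Function('H')(a, I) = Add(I, a)
o = -46 (o = Add(-28, Mul(Add(5, 1), Add(-4, 1))) = Add(-28, Mul(6, -3)) = Add(-28, -18) = -46)
Pow(o, -1) = Pow(-46, -1) = Rational(-1, 46)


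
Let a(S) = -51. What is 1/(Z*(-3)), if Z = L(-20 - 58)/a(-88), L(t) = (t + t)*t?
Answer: 17/12168 ≈ 0.0013971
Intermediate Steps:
L(t) = 2*t**2 (L(t) = (2*t)*t = 2*t**2)
Z = -4056/17 (Z = (2*(-20 - 58)**2)/(-51) = (2*(-78)**2)*(-1/51) = (2*6084)*(-1/51) = 12168*(-1/51) = -4056/17 ≈ -238.59)
1/(Z*(-3)) = 1/(-4056/17*(-3)) = 1/(12168/17) = 17/12168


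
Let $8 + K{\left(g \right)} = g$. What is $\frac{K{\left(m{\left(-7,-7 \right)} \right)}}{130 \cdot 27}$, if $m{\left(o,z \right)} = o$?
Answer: $- \frac{1}{234} \approx -0.0042735$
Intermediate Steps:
$K{\left(g \right)} = -8 + g$
$\frac{K{\left(m{\left(-7,-7 \right)} \right)}}{130 \cdot 27} = \frac{-8 - 7}{130 \cdot 27} = - \frac{15}{3510} = \left(-15\right) \frac{1}{3510} = - \frac{1}{234}$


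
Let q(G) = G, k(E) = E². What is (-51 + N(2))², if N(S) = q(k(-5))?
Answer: 676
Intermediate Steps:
N(S) = 25 (N(S) = (-5)² = 25)
(-51 + N(2))² = (-51 + 25)² = (-26)² = 676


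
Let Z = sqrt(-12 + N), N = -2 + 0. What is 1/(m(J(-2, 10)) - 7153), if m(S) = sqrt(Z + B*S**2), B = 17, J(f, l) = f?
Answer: -1/(7153 - sqrt(68 + I*sqrt(14))) ≈ -0.00013996 - 4.4426e-9*I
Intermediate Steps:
N = -2
Z = I*sqrt(14) (Z = sqrt(-12 - 2) = sqrt(-14) = I*sqrt(14) ≈ 3.7417*I)
m(S) = sqrt(17*S**2 + I*sqrt(14)) (m(S) = sqrt(I*sqrt(14) + 17*S**2) = sqrt(17*S**2 + I*sqrt(14)))
1/(m(J(-2, 10)) - 7153) = 1/(sqrt(17*(-2)**2 + I*sqrt(14)) - 7153) = 1/(sqrt(17*4 + I*sqrt(14)) - 7153) = 1/(sqrt(68 + I*sqrt(14)) - 7153) = 1/(-7153 + sqrt(68 + I*sqrt(14)))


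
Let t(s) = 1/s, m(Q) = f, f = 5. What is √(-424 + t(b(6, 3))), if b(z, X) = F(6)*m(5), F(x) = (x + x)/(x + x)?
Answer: I*√10595/5 ≈ 20.586*I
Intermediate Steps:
m(Q) = 5
F(x) = 1 (F(x) = (2*x)/((2*x)) = (2*x)*(1/(2*x)) = 1)
b(z, X) = 5 (b(z, X) = 1*5 = 5)
√(-424 + t(b(6, 3))) = √(-424 + 1/5) = √(-424 + ⅕) = √(-2119/5) = I*√10595/5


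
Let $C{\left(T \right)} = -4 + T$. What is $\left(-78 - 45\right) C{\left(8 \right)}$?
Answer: $-492$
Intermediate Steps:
$\left(-78 - 45\right) C{\left(8 \right)} = \left(-78 - 45\right) \left(-4 + 8\right) = \left(-123\right) 4 = -492$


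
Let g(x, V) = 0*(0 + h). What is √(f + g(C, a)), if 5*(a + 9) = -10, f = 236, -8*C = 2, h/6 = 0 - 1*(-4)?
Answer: 2*√59 ≈ 15.362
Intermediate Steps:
h = 24 (h = 6*(0 - 1*(-4)) = 6*(0 + 4) = 6*4 = 24)
C = -¼ (C = -⅛*2 = -¼ ≈ -0.25000)
a = -11 (a = -9 + (⅕)*(-10) = -9 - 2 = -11)
g(x, V) = 0 (g(x, V) = 0*(0 + 24) = 0*24 = 0)
√(f + g(C, a)) = √(236 + 0) = √236 = 2*√59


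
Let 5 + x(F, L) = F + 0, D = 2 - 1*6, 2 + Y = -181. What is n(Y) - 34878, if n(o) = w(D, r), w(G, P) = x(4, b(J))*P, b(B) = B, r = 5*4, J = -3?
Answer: -34898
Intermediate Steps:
Y = -183 (Y = -2 - 181 = -183)
r = 20
D = -4 (D = 2 - 6 = -4)
x(F, L) = -5 + F (x(F, L) = -5 + (F + 0) = -5 + F)
w(G, P) = -P (w(G, P) = (-5 + 4)*P = -P)
n(o) = -20 (n(o) = -1*20 = -20)
n(Y) - 34878 = -20 - 34878 = -34898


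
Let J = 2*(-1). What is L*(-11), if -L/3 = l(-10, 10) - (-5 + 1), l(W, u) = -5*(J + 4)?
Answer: -198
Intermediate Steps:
J = -2
l(W, u) = -10 (l(W, u) = -5*(-2 + 4) = -5*2 = -10)
L = 18 (L = -3*(-10 - (-5 + 1)) = -3*(-10 - 1*(-4)) = -3*(-10 + 4) = -3*(-6) = 18)
L*(-11) = 18*(-11) = -198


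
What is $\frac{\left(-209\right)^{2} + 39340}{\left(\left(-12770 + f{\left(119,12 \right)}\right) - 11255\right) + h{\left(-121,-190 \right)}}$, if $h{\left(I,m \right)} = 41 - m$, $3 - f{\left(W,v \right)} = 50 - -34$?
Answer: $- \frac{83021}{23875} \approx -3.4773$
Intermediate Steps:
$f{\left(W,v \right)} = -81$ ($f{\left(W,v \right)} = 3 - \left(50 - -34\right) = 3 - \left(50 + 34\right) = 3 - 84 = -81$)
$\frac{\left(-209\right)^{2} + 39340}{\left(\left(-12770 + f{\left(119,12 \right)}\right) - 11255\right) + h{\left(-121,-190 \right)}} = \frac{\left(-209\right)^{2} + 39340}{\left(\left(-12770 - 81\right) - 11255\right) + \left(41 - -190\right)} = \frac{43681 + 39340}{\left(-12851 - 11255\right) + \left(41 + 190\right)} = \frac{83021}{-24106 + 231} = \frac{83021}{-23875} = 83021 \left(- \frac{1}{23875}\right) = - \frac{83021}{23875}$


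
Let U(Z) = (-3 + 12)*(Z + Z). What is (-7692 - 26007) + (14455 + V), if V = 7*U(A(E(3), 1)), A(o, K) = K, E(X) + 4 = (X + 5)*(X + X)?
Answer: -19118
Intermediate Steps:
E(X) = -4 + 2*X*(5 + X) (E(X) = -4 + (X + 5)*(X + X) = -4 + (5 + X)*(2*X) = -4 + 2*X*(5 + X))
U(Z) = 18*Z (U(Z) = 9*(2*Z) = 18*Z)
V = 126 (V = 7*(18*1) = 7*18 = 126)
(-7692 - 26007) + (14455 + V) = (-7692 - 26007) + (14455 + 126) = -33699 + 14581 = -19118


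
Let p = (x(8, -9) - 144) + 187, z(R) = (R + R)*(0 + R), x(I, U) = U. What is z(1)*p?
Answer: 68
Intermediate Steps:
z(R) = 2*R**2 (z(R) = (2*R)*R = 2*R**2)
p = 34 (p = (-9 - 144) + 187 = -153 + 187 = 34)
z(1)*p = (2*1**2)*34 = (2*1)*34 = 2*34 = 68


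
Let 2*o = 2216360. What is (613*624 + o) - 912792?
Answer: 577900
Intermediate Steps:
o = 1108180 (o = (1/2)*2216360 = 1108180)
(613*624 + o) - 912792 = (613*624 + 1108180) - 912792 = (382512 + 1108180) - 912792 = 1490692 - 912792 = 577900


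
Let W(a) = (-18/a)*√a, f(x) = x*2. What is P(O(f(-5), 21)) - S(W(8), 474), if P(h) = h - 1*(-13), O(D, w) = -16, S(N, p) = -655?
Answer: 652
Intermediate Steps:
f(x) = 2*x
W(a) = -18/√a
P(h) = 13 + h (P(h) = h + 13 = 13 + h)
P(O(f(-5), 21)) - S(W(8), 474) = (13 - 16) - 1*(-655) = -3 + 655 = 652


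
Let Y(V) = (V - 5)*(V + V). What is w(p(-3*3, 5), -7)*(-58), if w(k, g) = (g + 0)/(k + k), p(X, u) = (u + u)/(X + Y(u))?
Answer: -1827/10 ≈ -182.70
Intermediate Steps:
Y(V) = 2*V*(-5 + V) (Y(V) = (-5 + V)*(2*V) = 2*V*(-5 + V))
p(X, u) = 2*u/(X + 2*u*(-5 + u)) (p(X, u) = (u + u)/(X + 2*u*(-5 + u)) = (2*u)/(X + 2*u*(-5 + u)) = 2*u/(X + 2*u*(-5 + u)))
w(k, g) = g/(2*k) (w(k, g) = g/((2*k)) = g*(1/(2*k)) = g/(2*k))
w(p(-3*3, 5), -7)*(-58) = ((½)*(-7)/(2*5/(-3*3 + 2*5*(-5 + 5))))*(-58) = ((½)*(-7)/(2*5/(-9 + 2*5*0)))*(-58) = ((½)*(-7)/(2*5/(-9 + 0)))*(-58) = ((½)*(-7)/(2*5/(-9)))*(-58) = ((½)*(-7)/(2*5*(-⅑)))*(-58) = ((½)*(-7)/(-10/9))*(-58) = ((½)*(-7)*(-9/10))*(-58) = (63/20)*(-58) = -1827/10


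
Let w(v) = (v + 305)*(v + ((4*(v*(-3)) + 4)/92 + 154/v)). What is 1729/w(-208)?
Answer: -4135768/42127779 ≈ -0.098172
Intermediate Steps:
w(v) = (305 + v)*(1/23 + 154/v + 20*v/23) (w(v) = (305 + v)*(v + ((4*(-3*v) + 4)*(1/92) + 154/v)) = (305 + v)*(v + ((-12*v + 4)*(1/92) + 154/v)) = (305 + v)*(v + ((4 - 12*v)*(1/92) + 154/v)) = (305 + v)*(v + ((1/23 - 3*v/23) + 154/v)) = (305 + v)*(v + (1/23 + 154/v - 3*v/23)) = (305 + v)*(1/23 + 154/v + 20*v/23))
1729/w(-208) = 1729/(((1/23)*(1080310 - 208*(3847 + 20*(-208)² + 6101*(-208)))/(-208))) = 1729/(((1/23)*(-1/208)*(1080310 - 208*(3847 + 20*43264 - 1269008)))) = 1729/(((1/23)*(-1/208)*(1080310 - 208*(3847 + 865280 - 1269008)))) = 1729/(((1/23)*(-1/208)*(1080310 - 208*(-399881)))) = 1729/(((1/23)*(-1/208)*(1080310 + 83175248))) = 1729/(((1/23)*(-1/208)*84255558)) = 1729/(-42127779/2392) = 1729*(-2392/42127779) = -4135768/42127779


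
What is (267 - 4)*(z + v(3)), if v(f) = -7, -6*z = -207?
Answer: 14465/2 ≈ 7232.5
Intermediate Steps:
z = 69/2 (z = -⅙*(-207) = 69/2 ≈ 34.500)
(267 - 4)*(z + v(3)) = (267 - 4)*(69/2 - 7) = 263*(55/2) = 14465/2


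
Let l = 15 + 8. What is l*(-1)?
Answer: -23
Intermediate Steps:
l = 23
l*(-1) = 23*(-1) = -23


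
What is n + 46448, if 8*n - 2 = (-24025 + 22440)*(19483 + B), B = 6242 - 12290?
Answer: -20922889/8 ≈ -2.6154e+6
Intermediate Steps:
B = -6048
n = -21294473/8 (n = ¼ + ((-24025 + 22440)*(19483 - 6048))/8 = ¼ + (-1585*13435)/8 = ¼ + (⅛)*(-21294475) = ¼ - 21294475/8 = -21294473/8 ≈ -2.6618e+6)
n + 46448 = -21294473/8 + 46448 = -20922889/8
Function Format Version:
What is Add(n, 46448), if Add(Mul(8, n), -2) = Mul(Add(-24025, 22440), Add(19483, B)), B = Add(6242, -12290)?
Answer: Rational(-20922889, 8) ≈ -2.6154e+6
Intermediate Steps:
B = -6048
n = Rational(-21294473, 8) (n = Add(Rational(1, 4), Mul(Rational(1, 8), Mul(Add(-24025, 22440), Add(19483, -6048)))) = Add(Rational(1, 4), Mul(Rational(1, 8), Mul(-1585, 13435))) = Add(Rational(1, 4), Mul(Rational(1, 8), -21294475)) = Add(Rational(1, 4), Rational(-21294475, 8)) = Rational(-21294473, 8) ≈ -2.6618e+6)
Add(n, 46448) = Add(Rational(-21294473, 8), 46448) = Rational(-20922889, 8)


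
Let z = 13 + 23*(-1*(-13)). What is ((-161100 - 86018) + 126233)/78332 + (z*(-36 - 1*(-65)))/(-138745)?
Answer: -17480937261/10868173340 ≈ -1.6085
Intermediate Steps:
z = 312 (z = 13 + 23*13 = 13 + 299 = 312)
((-161100 - 86018) + 126233)/78332 + (z*(-36 - 1*(-65)))/(-138745) = ((-161100 - 86018) + 126233)/78332 + (312*(-36 - 1*(-65)))/(-138745) = (-247118 + 126233)*(1/78332) + (312*(-36 + 65))*(-1/138745) = -120885*1/78332 + (312*29)*(-1/138745) = -120885/78332 + 9048*(-1/138745) = -120885/78332 - 9048/138745 = -17480937261/10868173340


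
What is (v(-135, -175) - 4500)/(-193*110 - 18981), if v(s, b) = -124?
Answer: 4624/40211 ≈ 0.11499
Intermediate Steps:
(v(-135, -175) - 4500)/(-193*110 - 18981) = (-124 - 4500)/(-193*110 - 18981) = -4624/(-21230 - 18981) = -4624/(-40211) = -4624*(-1/40211) = 4624/40211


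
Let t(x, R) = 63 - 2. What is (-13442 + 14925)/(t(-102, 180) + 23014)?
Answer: 1483/23075 ≈ 0.064269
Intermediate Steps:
t(x, R) = 61
(-13442 + 14925)/(t(-102, 180) + 23014) = (-13442 + 14925)/(61 + 23014) = 1483/23075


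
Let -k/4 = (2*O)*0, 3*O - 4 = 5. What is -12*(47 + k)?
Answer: -564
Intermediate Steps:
O = 3 (O = 4/3 + (⅓)*5 = 4/3 + 5/3 = 3)
k = 0 (k = -4*2*3*0 = -24*0 = -4*0 = 0)
-12*(47 + k) = -12*(47 + 0) = -12*47 = -564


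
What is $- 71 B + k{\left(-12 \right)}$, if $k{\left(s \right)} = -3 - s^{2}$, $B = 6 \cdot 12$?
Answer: $-5259$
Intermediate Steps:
$B = 72$
$- 71 B + k{\left(-12 \right)} = \left(-71\right) 72 - 147 = -5112 - 147 = -5259$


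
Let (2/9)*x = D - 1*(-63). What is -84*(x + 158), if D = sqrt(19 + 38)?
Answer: -37086 - 378*sqrt(57) ≈ -39940.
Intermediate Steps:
D = sqrt(57) ≈ 7.5498
x = 567/2 + 9*sqrt(57)/2 (x = 9*(sqrt(57) - 1*(-63))/2 = 9*(sqrt(57) + 63)/2 = 9*(63 + sqrt(57))/2 = 567/2 + 9*sqrt(57)/2 ≈ 317.47)
-84*(x + 158) = -84*((567/2 + 9*sqrt(57)/2) + 158) = -84*(883/2 + 9*sqrt(57)/2) = -37086 - 378*sqrt(57)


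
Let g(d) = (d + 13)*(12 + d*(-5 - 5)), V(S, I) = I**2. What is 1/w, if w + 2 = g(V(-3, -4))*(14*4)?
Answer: -1/240354 ≈ -4.1605e-6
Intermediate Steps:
g(d) = (12 - 10*d)*(13 + d) (g(d) = (13 + d)*(12 + d*(-10)) = (13 + d)*(12 - 10*d) = (12 - 10*d)*(13 + d))
w = -240354 (w = -2 + (156 - 118*(-4)**2 - 10*((-4)**2)**2)*(14*4) = -2 + (156 - 118*16 - 10*16**2)*56 = -2 + (156 - 1888 - 10*256)*56 = -2 + (156 - 1888 - 2560)*56 = -2 - 4292*56 = -2 - 240352 = -240354)
1/w = 1/(-240354) = -1/240354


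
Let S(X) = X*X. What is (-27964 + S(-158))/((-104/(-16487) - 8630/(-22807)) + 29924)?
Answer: -564028513500/5626068740027 ≈ -0.10025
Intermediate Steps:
S(X) = X²
(-27964 + S(-158))/((-104/(-16487) - 8630/(-22807)) + 29924) = (-27964 + (-158)²)/((-104/(-16487) - 8630/(-22807)) + 29924) = (-27964 + 24964)/((-104*(-1/16487) - 8630*(-1/22807)) + 29924) = -3000/((104/16487 + 8630/22807) + 29924) = -3000/(144654738/376019009 + 29924) = -3000/11252137480054/376019009 = -3000*376019009/11252137480054 = -564028513500/5626068740027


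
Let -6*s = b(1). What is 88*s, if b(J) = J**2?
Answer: -44/3 ≈ -14.667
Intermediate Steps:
s = -1/6 (s = -1/6*1**2 = -1/6*1 = -1/6 ≈ -0.16667)
88*s = 88*(-1/6) = -44/3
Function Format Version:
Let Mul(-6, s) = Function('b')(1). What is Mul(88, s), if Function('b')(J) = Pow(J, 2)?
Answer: Rational(-44, 3) ≈ -14.667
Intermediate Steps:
s = Rational(-1, 6) (s = Mul(Rational(-1, 6), Pow(1, 2)) = Mul(Rational(-1, 6), 1) = Rational(-1, 6) ≈ -0.16667)
Mul(88, s) = Mul(88, Rational(-1, 6)) = Rational(-44, 3)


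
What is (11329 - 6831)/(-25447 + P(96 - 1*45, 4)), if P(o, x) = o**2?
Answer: -2249/11423 ≈ -0.19688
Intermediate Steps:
(11329 - 6831)/(-25447 + P(96 - 1*45, 4)) = (11329 - 6831)/(-25447 + (96 - 1*45)**2) = 4498/(-25447 + (96 - 45)**2) = 4498/(-25447 + 51**2) = 4498/(-25447 + 2601) = 4498/(-22846) = 4498*(-1/22846) = -2249/11423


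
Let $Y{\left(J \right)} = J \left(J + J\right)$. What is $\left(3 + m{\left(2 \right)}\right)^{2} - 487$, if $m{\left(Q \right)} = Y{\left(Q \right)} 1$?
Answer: $-366$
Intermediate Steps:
$Y{\left(J \right)} = 2 J^{2}$ ($Y{\left(J \right)} = J 2 J = 2 J^{2}$)
$m{\left(Q \right)} = 2 Q^{2}$ ($m{\left(Q \right)} = 2 Q^{2} \cdot 1 = 2 Q^{2}$)
$\left(3 + m{\left(2 \right)}\right)^{2} - 487 = \left(3 + 2 \cdot 2^{2}\right)^{2} - 487 = \left(3 + 2 \cdot 4\right)^{2} - 487 = \left(3 + 8\right)^{2} - 487 = 11^{2} - 487 = 121 - 487 = -366$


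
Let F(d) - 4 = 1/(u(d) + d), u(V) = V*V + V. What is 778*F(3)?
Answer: 47458/15 ≈ 3163.9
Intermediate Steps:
u(V) = V + V**2 (u(V) = V**2 + V = V + V**2)
F(d) = 4 + 1/(d + d*(1 + d)) (F(d) = 4 + 1/(d*(1 + d) + d) = 4 + 1/(d + d*(1 + d)))
778*F(3) = 778*((1 + 4*3**2 + 8*3)/(3*(2 + 3))) = 778*((1/3)*(1 + 4*9 + 24)/5) = 778*((1/3)*(1/5)*(1 + 36 + 24)) = 778*((1/3)*(1/5)*61) = 778*(61/15) = 47458/15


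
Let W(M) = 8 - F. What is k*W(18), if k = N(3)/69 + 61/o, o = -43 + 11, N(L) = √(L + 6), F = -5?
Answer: -17823/736 ≈ -24.216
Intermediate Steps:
N(L) = √(6 + L)
W(M) = 13 (W(M) = 8 - 1*(-5) = 8 + 5 = 13)
o = -32
k = -1371/736 (k = √(6 + 3)/69 + 61/(-32) = √9*(1/69) + 61*(-1/32) = 3*(1/69) - 61/32 = 1/23 - 61/32 = -1371/736 ≈ -1.8628)
k*W(18) = -1371/736*13 = -17823/736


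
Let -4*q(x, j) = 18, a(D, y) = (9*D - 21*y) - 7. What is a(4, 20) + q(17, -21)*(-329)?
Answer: 2179/2 ≈ 1089.5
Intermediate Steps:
a(D, y) = -7 - 21*y + 9*D (a(D, y) = (-21*y + 9*D) - 7 = -7 - 21*y + 9*D)
q(x, j) = -9/2 (q(x, j) = -1/4*18 = -9/2)
a(4, 20) + q(17, -21)*(-329) = (-7 - 21*20 + 9*4) - 9/2*(-329) = (-7 - 420 + 36) + 2961/2 = -391 + 2961/2 = 2179/2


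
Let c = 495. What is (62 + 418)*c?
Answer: 237600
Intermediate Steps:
(62 + 418)*c = (62 + 418)*495 = 480*495 = 237600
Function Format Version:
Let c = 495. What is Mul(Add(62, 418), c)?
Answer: 237600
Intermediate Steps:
Mul(Add(62, 418), c) = Mul(Add(62, 418), 495) = Mul(480, 495) = 237600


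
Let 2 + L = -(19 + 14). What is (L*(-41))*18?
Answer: 25830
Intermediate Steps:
L = -35 (L = -2 - (19 + 14) = -2 - 1*33 = -2 - 33 = -35)
(L*(-41))*18 = -35*(-41)*18 = 1435*18 = 25830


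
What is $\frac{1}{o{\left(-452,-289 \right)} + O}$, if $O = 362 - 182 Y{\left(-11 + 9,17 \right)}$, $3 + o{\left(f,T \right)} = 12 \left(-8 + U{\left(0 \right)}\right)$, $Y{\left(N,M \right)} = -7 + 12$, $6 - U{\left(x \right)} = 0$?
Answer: $- \frac{1}{575} \approx -0.0017391$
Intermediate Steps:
$U{\left(x \right)} = 6$ ($U{\left(x \right)} = 6 - 0 = 6 + 0 = 6$)
$Y{\left(N,M \right)} = 5$
$o{\left(f,T \right)} = -27$ ($o{\left(f,T \right)} = -3 + 12 \left(-8 + 6\right) = -3 + 12 \left(-2\right) = -3 - 24 = -27$)
$O = -548$ ($O = 362 - 910 = -548$)
$\frac{1}{o{\left(-452,-289 \right)} + O} = \frac{1}{-27 - 548} = \frac{1}{-575} = - \frac{1}{575}$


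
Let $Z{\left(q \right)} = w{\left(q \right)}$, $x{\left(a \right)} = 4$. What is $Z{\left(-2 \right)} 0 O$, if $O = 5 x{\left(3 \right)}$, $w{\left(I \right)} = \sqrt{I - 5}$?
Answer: $0$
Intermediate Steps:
$w{\left(I \right)} = \sqrt{-5 + I}$
$Z{\left(q \right)} = \sqrt{-5 + q}$
$O = 20$ ($O = 5 \cdot 4 = 20$)
$Z{\left(-2 \right)} 0 O = \sqrt{-5 - 2} \cdot 0 \cdot 20 = \sqrt{-7} \cdot 0 \cdot 20 = i \sqrt{7} \cdot 0 \cdot 20 = 0 \cdot 20 = 0$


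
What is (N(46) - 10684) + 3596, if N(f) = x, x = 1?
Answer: -7087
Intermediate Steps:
N(f) = 1
(N(46) - 10684) + 3596 = (1 - 10684) + 3596 = -10683 + 3596 = -7087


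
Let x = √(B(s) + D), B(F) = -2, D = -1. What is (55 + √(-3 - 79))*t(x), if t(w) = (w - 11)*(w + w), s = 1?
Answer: -330 + 22*√246 - 1210*I*√3 - 6*I*√82 ≈ 15.057 - 2150.1*I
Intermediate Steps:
x = I*√3 (x = √(-2 - 1) = √(-3) = I*√3 ≈ 1.732*I)
t(w) = 2*w*(-11 + w) (t(w) = (-11 + w)*(2*w) = 2*w*(-11 + w))
(55 + √(-3 - 79))*t(x) = (55 + √(-3 - 79))*(2*(I*√3)*(-11 + I*√3)) = (55 + √(-82))*(2*I*√3*(-11 + I*√3)) = (55 + I*√82)*(2*I*√3*(-11 + I*√3)) = 2*I*√3*(-11 + I*√3)*(55 + I*√82)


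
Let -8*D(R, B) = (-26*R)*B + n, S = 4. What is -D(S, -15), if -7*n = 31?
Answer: 10889/56 ≈ 194.45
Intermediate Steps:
n = -31/7 (n = -⅐*31 = -31/7 ≈ -4.4286)
D(R, B) = 31/56 + 13*B*R/4 (D(R, B) = -((-26*R)*B - 31/7)/8 = -(-26*B*R - 31/7)/8 = -(-31/7 - 26*B*R)/8 = 31/56 + 13*B*R/4)
-D(S, -15) = -(31/56 + (13/4)*(-15)*4) = -(31/56 - 195) = -1*(-10889/56) = 10889/56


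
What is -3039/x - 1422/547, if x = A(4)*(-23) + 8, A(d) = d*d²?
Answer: -139825/266936 ≈ -0.52382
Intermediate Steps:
A(d) = d³
x = -1464 (x = 4³*(-23) + 8 = 64*(-23) + 8 = -1472 + 8 = -1464)
-3039/x - 1422/547 = -3039/(-1464) - 1422/547 = -3039*(-1/1464) - 1422*1/547 = 1013/488 - 1422/547 = -139825/266936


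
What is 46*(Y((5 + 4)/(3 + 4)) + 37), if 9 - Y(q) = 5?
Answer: 1886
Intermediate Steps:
Y(q) = 4 (Y(q) = 9 - 1*5 = 9 - 5 = 4)
46*(Y((5 + 4)/(3 + 4)) + 37) = 46*(4 + 37) = 46*41 = 1886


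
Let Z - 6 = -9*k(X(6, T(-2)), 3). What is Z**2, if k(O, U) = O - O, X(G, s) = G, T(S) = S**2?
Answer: 36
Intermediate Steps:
k(O, U) = 0
Z = 6 (Z = 6 - 9*0 = 6 + 0 = 6)
Z**2 = 6**2 = 36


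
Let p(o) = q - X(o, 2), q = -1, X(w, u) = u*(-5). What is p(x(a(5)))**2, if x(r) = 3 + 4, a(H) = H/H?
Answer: 81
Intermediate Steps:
a(H) = 1
X(w, u) = -5*u
x(r) = 7
p(o) = 9 (p(o) = -1 - (-5)*2 = -1 - 1*(-10) = -1 + 10 = 9)
p(x(a(5)))**2 = 9**2 = 81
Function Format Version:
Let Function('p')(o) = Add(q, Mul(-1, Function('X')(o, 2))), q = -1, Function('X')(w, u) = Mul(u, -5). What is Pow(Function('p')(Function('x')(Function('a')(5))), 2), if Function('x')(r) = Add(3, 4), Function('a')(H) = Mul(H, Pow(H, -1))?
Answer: 81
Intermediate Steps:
Function('a')(H) = 1
Function('X')(w, u) = Mul(-5, u)
Function('x')(r) = 7
Function('p')(o) = 9 (Function('p')(o) = Add(-1, Mul(-1, Mul(-5, 2))) = Add(-1, Mul(-1, -10)) = Add(-1, 10) = 9)
Pow(Function('p')(Function('x')(Function('a')(5))), 2) = Pow(9, 2) = 81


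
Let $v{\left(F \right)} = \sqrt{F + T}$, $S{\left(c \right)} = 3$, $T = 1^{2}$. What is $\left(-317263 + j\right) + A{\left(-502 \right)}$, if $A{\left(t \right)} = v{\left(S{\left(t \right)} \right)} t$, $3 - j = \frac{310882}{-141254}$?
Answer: $- \frac{22477876087}{70627} \approx -3.1826 \cdot 10^{5}$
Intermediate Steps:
$T = 1$
$j = \frac{367322}{70627}$ ($j = 3 - \frac{310882}{-141254} = 3 - 310882 \left(- \frac{1}{141254}\right) = 3 - - \frac{155441}{70627} = 3 + \frac{155441}{70627} = \frac{367322}{70627} \approx 5.2009$)
$v{\left(F \right)} = \sqrt{1 + F}$ ($v{\left(F \right)} = \sqrt{F + 1} = \sqrt{1 + F}$)
$A{\left(t \right)} = 2 t$ ($A{\left(t \right)} = \sqrt{1 + 3} t = \sqrt{4} t = 2 t$)
$\left(-317263 + j\right) + A{\left(-502 \right)} = \left(-317263 + \frac{367322}{70627}\right) + 2 \left(-502\right) = - \frac{22406966579}{70627} - 1004 = - \frac{22477876087}{70627}$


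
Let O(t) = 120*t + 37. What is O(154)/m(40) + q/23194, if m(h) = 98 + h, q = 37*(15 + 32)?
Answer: 107430820/800193 ≈ 134.26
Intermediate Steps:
q = 1739 (q = 37*47 = 1739)
O(t) = 37 + 120*t
O(154)/m(40) + q/23194 = (37 + 120*154)/(98 + 40) + 1739/23194 = (37 + 18480)/138 + 1739*(1/23194) = 18517*(1/138) + 1739/23194 = 18517/138 + 1739/23194 = 107430820/800193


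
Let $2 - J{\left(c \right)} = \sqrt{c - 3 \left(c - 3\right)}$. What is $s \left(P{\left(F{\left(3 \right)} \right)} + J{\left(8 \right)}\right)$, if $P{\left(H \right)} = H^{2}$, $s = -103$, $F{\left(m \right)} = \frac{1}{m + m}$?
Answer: $- \frac{7519}{36} + 103 i \sqrt{7} \approx -208.86 + 272.51 i$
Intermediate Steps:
$F{\left(m \right)} = \frac{1}{2 m}$
$J{\left(c \right)} = 2 - \sqrt{9 - 2 c}$ ($J{\left(c \right)} = 2 - \sqrt{c - 3 \left(c - 3\right)} = 2 - \sqrt{c - 3 \left(-3 + c\right)} = 2 - \sqrt{c - \left(-9 + 3 c\right)} = 2 - \sqrt{9 - 2 c}$)
$s \left(P{\left(F{\left(3 \right)} \right)} + J{\left(8 \right)}\right) = - 103 \left(\left(\frac{1}{2 \cdot 3}\right)^{2} + \left(2 - \sqrt{9 - 16}\right)\right) = - 103 \left(\left(\frac{1}{2} \cdot \frac{1}{3}\right)^{2} + \left(2 - \sqrt{9 - 16}\right)\right) = - 103 \left(\left(\frac{1}{6}\right)^{2} + \left(2 - \sqrt{-7}\right)\right) = - 103 \left(\frac{1}{36} + \left(2 - i \sqrt{7}\right)\right) = - 103 \left(\frac{73}{36} - i \sqrt{7}\right) = - \frac{7519}{36} + 103 i \sqrt{7}$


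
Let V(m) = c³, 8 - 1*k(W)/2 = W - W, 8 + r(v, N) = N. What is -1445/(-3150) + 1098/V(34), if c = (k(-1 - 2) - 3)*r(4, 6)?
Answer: 1096931/2768220 ≈ 0.39626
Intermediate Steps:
r(v, N) = -8 + N
k(W) = 16 (k(W) = 16 - 2*(W - W) = 16 - 2*0 = 16 + 0 = 16)
c = -26 (c = (16 - 3)*(-8 + 6) = 13*(-2) = -26)
V(m) = -17576 (V(m) = (-26)³ = -17576)
-1445/(-3150) + 1098/V(34) = -1445/(-3150) + 1098/(-17576) = -1445*(-1/3150) + 1098*(-1/17576) = 289/630 - 549/8788 = 1096931/2768220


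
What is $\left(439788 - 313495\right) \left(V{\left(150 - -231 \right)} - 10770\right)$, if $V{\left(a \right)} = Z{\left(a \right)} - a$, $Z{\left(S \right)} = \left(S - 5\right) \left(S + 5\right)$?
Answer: $16921367605$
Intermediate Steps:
$Z{\left(S \right)} = \left(-5 + S\right) \left(5 + S\right)$
$V{\left(a \right)} = -25 + a^{2} - a$ ($V{\left(a \right)} = \left(-25 + a^{2}\right) - a = -25 + a^{2} - a$)
$\left(439788 - 313495\right) \left(V{\left(150 - -231 \right)} - 10770\right) = \left(439788 - 313495\right) \left(\left(-25 + \left(150 - -231\right)^{2} - \left(150 - -231\right)\right) - 10770\right) = 126293 \left(\left(-25 + \left(150 + 231\right)^{2} - \left(150 + 231\right)\right) - 10770\right) = 126293 \left(\left(-25 + 381^{2} - 381\right) - 10770\right) = 126293 \left(\left(-25 + 145161 - 381\right) - 10770\right) = 126293 \left(144755 - 10770\right) = 126293 \cdot 133985 = 16921367605$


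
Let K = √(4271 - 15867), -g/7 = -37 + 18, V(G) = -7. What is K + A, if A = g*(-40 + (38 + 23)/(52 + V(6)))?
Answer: -231287/45 + 2*I*√2899 ≈ -5139.7 + 107.68*I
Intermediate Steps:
g = 133 (g = -7*(-37 + 18) = -7*(-19) = 133)
A = -231287/45 (A = 133*(-40 + (38 + 23)/(52 - 7)) = 133*(-40 + 61/45) = 133*(-1739/45) = -231287/45 ≈ -5139.7)
K = 2*I*√2899 (K = √(-11596) = 2*I*√2899 ≈ 107.68*I)
K + A = 2*I*√2899 - 231287/45 = -231287/45 + 2*I*√2899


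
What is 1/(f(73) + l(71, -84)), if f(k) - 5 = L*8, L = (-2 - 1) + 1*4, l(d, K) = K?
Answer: -1/71 ≈ -0.014085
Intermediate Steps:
L = 1 (L = -3 + 4 = 1)
f(k) = 13 (f(k) = 5 + 1*8 = 5 + 8 = 13)
1/(f(73) + l(71, -84)) = 1/(13 - 84) = 1/(-71) = -1/71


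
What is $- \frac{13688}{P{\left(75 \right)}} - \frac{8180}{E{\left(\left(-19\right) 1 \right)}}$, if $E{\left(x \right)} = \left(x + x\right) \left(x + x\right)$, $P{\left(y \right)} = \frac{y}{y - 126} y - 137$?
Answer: $\frac{18851519}{379411} \approx 49.686$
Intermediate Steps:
$P{\left(y \right)} = -137 + \frac{y^{2}}{-126 + y}$ ($P{\left(y \right)} = \frac{y}{-126 + y} y - 137 = \frac{y^{2}}{-126 + y} - 137 = -137 + \frac{y^{2}}{-126 + y}$)
$E{\left(x \right)} = 4 x^{2}$ ($E{\left(x \right)} = 2 x 2 x = 4 x^{2}$)
$- \frac{13688}{P{\left(75 \right)}} - \frac{8180}{E{\left(\left(-19\right) 1 \right)}} = - \frac{13688}{\frac{1}{-126 + 75} \left(17262 + 75^{2} - 10275\right)} - \frac{8180}{4 \left(\left(-19\right) 1\right)^{2}} = - \frac{13688}{\frac{1}{-51} \left(17262 + 5625 - 10275\right)} - \frac{8180}{4 \left(-19\right)^{2}} = - \frac{13688}{\left(- \frac{1}{51}\right) 12612} - \frac{8180}{4 \cdot 361} = - \frac{13688}{- \frac{4204}{17}} - \frac{8180}{1444} = \left(-13688\right) \left(- \frac{17}{4204}\right) - \frac{2045}{361} = \frac{58174}{1051} - \frac{2045}{361} = \frac{18851519}{379411}$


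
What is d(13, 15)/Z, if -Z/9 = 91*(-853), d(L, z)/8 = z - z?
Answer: 0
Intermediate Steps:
d(L, z) = 0 (d(L, z) = 8*(z - z) = 8*0 = 0)
Z = 698607 (Z = -819*(-853) = -9*(-77623) = 698607)
d(13, 15)/Z = 0/698607 = 0*(1/698607) = 0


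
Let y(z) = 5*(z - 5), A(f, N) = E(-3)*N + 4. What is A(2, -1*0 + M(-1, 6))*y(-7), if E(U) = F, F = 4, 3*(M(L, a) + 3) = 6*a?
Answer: -2400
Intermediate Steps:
M(L, a) = -3 + 2*a (M(L, a) = -3 + (6*a)/3 = -3 + 2*a)
E(U) = 4
A(f, N) = 4 + 4*N (A(f, N) = 4*N + 4 = 4 + 4*N)
y(z) = -25 + 5*z (y(z) = 5*(-5 + z) = -25 + 5*z)
A(2, -1*0 + M(-1, 6))*y(-7) = (4 + 4*(-1*0 + (-3 + 2*6)))*(-25 + 5*(-7)) = (4 + 4*(0 + (-3 + 12)))*(-25 - 35) = (4 + 4*(0 + 9))*(-60) = (4 + 4*9)*(-60) = (4 + 36)*(-60) = 40*(-60) = -2400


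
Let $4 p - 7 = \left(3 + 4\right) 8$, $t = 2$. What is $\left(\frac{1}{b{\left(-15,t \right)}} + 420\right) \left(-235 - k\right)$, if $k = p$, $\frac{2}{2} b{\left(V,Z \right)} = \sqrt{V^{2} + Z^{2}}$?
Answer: $-105315 - \frac{1003 \sqrt{229}}{916} \approx -1.0533 \cdot 10^{5}$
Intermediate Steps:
$b{\left(V,Z \right)} = \sqrt{V^{2} + Z^{2}}$
$p = \frac{63}{4}$ ($p = \frac{7}{4} + \frac{\left(3 + 4\right) 8}{4} = \frac{7}{4} + \frac{7 \cdot 8}{4} = \frac{7}{4} + \frac{1}{4} \cdot 56 = \frac{7}{4} + 14 = \frac{63}{4} \approx 15.75$)
$k = \frac{63}{4} \approx 15.75$
$\left(\frac{1}{b{\left(-15,t \right)}} + 420\right) \left(-235 - k\right) = \left(\frac{1}{\sqrt{\left(-15\right)^{2} + 2^{2}}} + 420\right) \left(-235 - \frac{63}{4}\right) = \left(\frac{1}{\sqrt{225 + 4}} + 420\right) \left(-235 - \frac{63}{4}\right) = \left(\frac{1}{\sqrt{229}} + 420\right) \left(- \frac{1003}{4}\right) = \left(\frac{\sqrt{229}}{229} + 420\right) \left(- \frac{1003}{4}\right) = \left(420 + \frac{\sqrt{229}}{229}\right) \left(- \frac{1003}{4}\right) = -105315 - \frac{1003 \sqrt{229}}{916}$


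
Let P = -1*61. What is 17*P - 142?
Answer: -1179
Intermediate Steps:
P = -61
17*P - 142 = 17*(-61) - 142 = -1037 - 142 = -1179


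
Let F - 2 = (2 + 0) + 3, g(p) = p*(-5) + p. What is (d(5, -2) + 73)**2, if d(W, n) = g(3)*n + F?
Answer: 10816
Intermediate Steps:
g(p) = -4*p (g(p) = -5*p + p = -4*p)
F = 7 (F = 2 + ((2 + 0) + 3) = 2 + (2 + 3) = 2 + 5 = 7)
d(W, n) = 7 - 12*n (d(W, n) = (-4*3)*n + 7 = -12*n + 7 = 7 - 12*n)
(d(5, -2) + 73)**2 = ((7 - 12*(-2)) + 73)**2 = ((7 + 24) + 73)**2 = (31 + 73)**2 = 104**2 = 10816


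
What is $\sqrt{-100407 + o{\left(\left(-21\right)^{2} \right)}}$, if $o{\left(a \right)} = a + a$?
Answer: $5 i \sqrt{3981} \approx 315.48 i$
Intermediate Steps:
$o{\left(a \right)} = 2 a$
$\sqrt{-100407 + o{\left(\left(-21\right)^{2} \right)}} = \sqrt{-100407 + 2 \left(-21\right)^{2}} = \sqrt{-100407 + 2 \cdot 441} = \sqrt{-100407 + 882} = \sqrt{-99525} = 5 i \sqrt{3981}$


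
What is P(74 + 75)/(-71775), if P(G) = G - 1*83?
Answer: -2/2175 ≈ -0.00091954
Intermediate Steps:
P(G) = -83 + G (P(G) = G - 83 = -83 + G)
P(74 + 75)/(-71775) = (-83 + (74 + 75))/(-71775) = (-83 + 149)*(-1/71775) = 66*(-1/71775) = -2/2175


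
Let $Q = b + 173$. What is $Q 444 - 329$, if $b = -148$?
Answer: $10771$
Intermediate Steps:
$Q = 25$ ($Q = -148 + 173 = 25$)
$Q 444 - 329 = 25 \cdot 444 - 329 = 11100 - 329 = 10771$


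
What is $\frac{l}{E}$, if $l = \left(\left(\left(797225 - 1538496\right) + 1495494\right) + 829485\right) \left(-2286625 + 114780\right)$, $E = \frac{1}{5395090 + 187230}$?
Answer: $-19200770919489723200$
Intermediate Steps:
$E = \frac{1}{5582320} \approx 1.7914 \cdot 10^{-7}$
$l = -3439568301260$ ($l = \left(\left(-741271 + 1495494\right) + 829485\right) \left(-2171845\right) = \left(754223 + 829485\right) \left(-2171845\right) = 1583708 \left(-2171845\right) = -3439568301260$)
$\frac{l}{E} = - 3439568301260 \frac{1}{\frac{1}{5582320}} = \left(-3439568301260\right) 5582320 = -19200770919489723200$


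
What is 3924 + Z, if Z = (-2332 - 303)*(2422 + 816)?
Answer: -8528206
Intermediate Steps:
Z = -8532130 (Z = -2635*3238 = -8532130)
3924 + Z = 3924 - 8532130 = -8528206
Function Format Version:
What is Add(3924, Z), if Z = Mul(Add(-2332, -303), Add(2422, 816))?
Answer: -8528206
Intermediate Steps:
Z = -8532130 (Z = Mul(-2635, 3238) = -8532130)
Add(3924, Z) = Add(3924, -8532130) = -8528206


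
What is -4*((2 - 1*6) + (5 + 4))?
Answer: -20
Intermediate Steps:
-4*((2 - 1*6) + (5 + 4)) = -4*((2 - 6) + 9) = -4*(-4 + 9) = -4*5 = -20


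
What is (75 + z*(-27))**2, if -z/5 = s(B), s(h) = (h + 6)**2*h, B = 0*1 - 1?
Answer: 10890000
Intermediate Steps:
B = -1 (B = 0 - 1 = -1)
s(h) = h*(6 + h)**2 (s(h) = (6 + h)**2*h = h*(6 + h)**2)
z = 125 (z = -(-5)*(6 - 1)**2 = -(-5)*5**2 = -(-5)*25 = -5*(-25) = 125)
(75 + z*(-27))**2 = (75 + 125*(-27))**2 = (75 - 3375)**2 = (-3300)**2 = 10890000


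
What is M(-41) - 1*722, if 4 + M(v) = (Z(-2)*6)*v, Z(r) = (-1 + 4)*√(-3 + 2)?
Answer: -726 - 738*I ≈ -726.0 - 738.0*I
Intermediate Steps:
Z(r) = 3*I (Z(r) = 3*√(-1) = 3*I)
M(v) = -4 + 18*I*v (M(v) = -4 + ((3*I)*6)*v = -4 + (18*I)*v = -4 + 18*I*v)
M(-41) - 1*722 = (-4 + 18*I*(-41)) - 1*722 = (-4 - 738*I) - 722 = -726 - 738*I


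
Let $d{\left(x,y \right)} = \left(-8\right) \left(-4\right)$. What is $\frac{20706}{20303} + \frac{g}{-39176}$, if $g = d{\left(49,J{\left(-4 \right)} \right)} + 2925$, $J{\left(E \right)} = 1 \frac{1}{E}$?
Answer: $\frac{751142285}{795390328} \approx 0.94437$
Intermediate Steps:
$J{\left(E \right)} = \frac{1}{E}$
$d{\left(x,y \right)} = 32$
$g = 2957$ ($g = 32 + 2925 = 2957$)
$\frac{20706}{20303} + \frac{g}{-39176} = \frac{20706}{20303} + \frac{2957}{-39176} = 20706 \cdot \frac{1}{20303} + 2957 \left(- \frac{1}{39176}\right) = \frac{20706}{20303} - \frac{2957}{39176} = \frac{751142285}{795390328}$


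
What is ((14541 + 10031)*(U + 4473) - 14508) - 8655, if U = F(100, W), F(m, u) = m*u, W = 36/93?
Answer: 3435995583/31 ≈ 1.1084e+8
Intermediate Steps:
W = 12/31 (W = 36*(1/93) = 12/31 ≈ 0.38710)
U = 1200/31 (U = 100*(12/31) = 1200/31 ≈ 38.710)
((14541 + 10031)*(U + 4473) - 14508) - 8655 = ((14541 + 10031)*(1200/31 + 4473) - 14508) - 8655 = (24572*(139863/31) - 14508) - 8655 = (3436713636/31 - 14508) - 8655 = 3436263888/31 - 8655 = 3435995583/31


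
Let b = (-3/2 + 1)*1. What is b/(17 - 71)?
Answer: 1/108 ≈ 0.0092593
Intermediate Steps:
b = -½ (b = (-3*½ + 1)*1 = (-3/2 + 1)*1 = -½*1 = -½ ≈ -0.50000)
b/(17 - 71) = -1/(2*(17 - 71)) = -½/(-54) = -½*(-1/54) = 1/108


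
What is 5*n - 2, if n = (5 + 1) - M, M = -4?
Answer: 48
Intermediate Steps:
n = 10 (n = (5 + 1) - 1*(-4) = 6 + 4 = 10)
5*n - 2 = 5*10 - 2 = 50 - 2 = 48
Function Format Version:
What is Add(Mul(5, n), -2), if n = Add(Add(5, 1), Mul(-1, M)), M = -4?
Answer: 48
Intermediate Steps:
n = 10 (n = Add(Add(5, 1), Mul(-1, -4)) = Add(6, 4) = 10)
Add(Mul(5, n), -2) = Add(Mul(5, 10), -2) = Add(50, -2) = 48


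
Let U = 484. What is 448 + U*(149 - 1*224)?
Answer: -35852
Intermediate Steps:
448 + U*(149 - 1*224) = 448 + 484*(149 - 1*224) = 448 + 484*(149 - 224) = 448 + 484*(-75) = 448 - 36300 = -35852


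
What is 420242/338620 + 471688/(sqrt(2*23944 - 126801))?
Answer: 210121/169310 - 471688*I*sqrt(78913)/78913 ≈ 1.241 - 1679.1*I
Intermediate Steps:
420242/338620 + 471688/(sqrt(2*23944 - 126801)) = 420242*(1/338620) + 471688/(sqrt(47888 - 126801)) = 210121/169310 + 471688/(sqrt(-78913)) = 210121/169310 + 471688/((I*sqrt(78913))) = 210121/169310 + 471688*(-I*sqrt(78913)/78913) = 210121/169310 - 471688*I*sqrt(78913)/78913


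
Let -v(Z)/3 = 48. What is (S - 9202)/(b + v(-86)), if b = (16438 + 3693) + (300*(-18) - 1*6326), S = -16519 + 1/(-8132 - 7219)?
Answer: -394843072/126814611 ≈ -3.1135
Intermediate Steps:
v(Z) = -144 (v(Z) = -3*48 = -144)
S = -253583170/15351 (S = -16519 + 1/(-15351) = -16519 - 1/15351 = -253583170/15351 ≈ -16519.)
b = 8405 (b = 20131 + (-5400 - 6326) = 20131 - 11726 = 8405)
(S - 9202)/(b + v(-86)) = (-253583170/15351 - 9202)/(8405 - 144) = -394843072/15351/8261 = -394843072/15351*1/8261 = -394843072/126814611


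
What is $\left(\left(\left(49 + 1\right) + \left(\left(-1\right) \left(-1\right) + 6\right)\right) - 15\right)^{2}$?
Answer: $1764$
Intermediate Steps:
$\left(\left(\left(49 + 1\right) + \left(\left(-1\right) \left(-1\right) + 6\right)\right) - 15\right)^{2} = \left(\left(50 + \left(1 + 6\right)\right) - 15\right)^{2} = \left(\left(50 + 7\right) - 15\right)^{2} = \left(57 - 15\right)^{2} = 42^{2} = 1764$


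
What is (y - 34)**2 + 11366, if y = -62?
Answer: 20582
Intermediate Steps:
(y - 34)**2 + 11366 = (-62 - 34)**2 + 11366 = (-96)**2 + 11366 = 9216 + 11366 = 20582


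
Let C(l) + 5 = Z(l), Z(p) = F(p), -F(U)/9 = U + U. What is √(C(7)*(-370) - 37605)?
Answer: √10865 ≈ 104.24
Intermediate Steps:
F(U) = -18*U (F(U) = -9*(U + U) = -18*U)
Z(p) = -18*p
C(l) = -5 - 18*l
√(C(7)*(-370) - 37605) = √((-5 - 18*7)*(-370) - 37605) = √((-5 - 126)*(-370) - 37605) = √(-131*(-370) - 37605) = √(48470 - 37605) = √10865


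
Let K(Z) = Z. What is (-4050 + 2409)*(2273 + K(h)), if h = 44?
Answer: -3802197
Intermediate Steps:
(-4050 + 2409)*(2273 + K(h)) = (-4050 + 2409)*(2273 + 44) = -1641*2317 = -3802197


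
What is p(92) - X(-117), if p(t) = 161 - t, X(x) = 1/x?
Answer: 8074/117 ≈ 69.009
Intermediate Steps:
p(92) - X(-117) = (161 - 1*92) - 1/(-117) = (161 - 92) - 1*(-1/117) = 69 + 1/117 = 8074/117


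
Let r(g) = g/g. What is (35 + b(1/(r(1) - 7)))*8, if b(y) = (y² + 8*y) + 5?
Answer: 2786/9 ≈ 309.56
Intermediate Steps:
r(g) = 1
b(y) = 5 + y² + 8*y
(35 + b(1/(r(1) - 7)))*8 = (35 + (5 + (1/(1 - 7))² + 8/(1 - 7)))*8 = (35 + (5 + (1/(-6))² + 8/(-6)))*8 = (35 + (5 + (-⅙)² + 8*(-⅙)))*8 = (35 + (5 + 1/36 - 4/3))*8 = (35 + 133/36)*8 = (1393/36)*8 = 2786/9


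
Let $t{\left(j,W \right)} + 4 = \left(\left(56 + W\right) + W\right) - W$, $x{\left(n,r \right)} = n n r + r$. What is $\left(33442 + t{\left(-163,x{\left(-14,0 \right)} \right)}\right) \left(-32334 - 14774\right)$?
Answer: $-1577835352$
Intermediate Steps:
$x{\left(n,r \right)} = r + r n^{2}$ ($x{\left(n,r \right)} = n^{2} r + r = r n^{2} + r = r + r n^{2}$)
$t{\left(j,W \right)} = 52 + W$ ($t{\left(j,W \right)} = -4 + \left(\left(\left(56 + W\right) + W\right) - W\right) = -4 + \left(\left(56 + 2 W\right) - W\right) = -4 + \left(56 + W\right) = 52 + W$)
$\left(33442 + t{\left(-163,x{\left(-14,0 \right)} \right)}\right) \left(-32334 - 14774\right) = \left(33442 + \left(52 + 0 \left(1 + \left(-14\right)^{2}\right)\right)\right) \left(-32334 - 14774\right) = \left(33442 + \left(52 + 0 \left(1 + 196\right)\right)\right) \left(-47108\right) = \left(33442 + \left(52 + 0 \cdot 197\right)\right) \left(-47108\right) = \left(33442 + \left(52 + 0\right)\right) \left(-47108\right) = \left(33442 + 52\right) \left(-47108\right) = 33494 \left(-47108\right) = -1577835352$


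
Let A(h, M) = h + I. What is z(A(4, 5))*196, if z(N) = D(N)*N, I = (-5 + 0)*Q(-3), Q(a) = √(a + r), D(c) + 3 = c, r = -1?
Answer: -18816 - 9800*I ≈ -18816.0 - 9800.0*I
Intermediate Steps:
D(c) = -3 + c
Q(a) = √(-1 + a) (Q(a) = √(a - 1) = √(-1 + a))
I = -10*I (I = (-5 + 0)*√(-1 - 3) = -10*I ≈ -10.0*I)
A(h, M) = h - 10*I
z(N) = N*(-3 + N) (z(N) = (-3 + N)*N = N*(-3 + N))
z(A(4, 5))*196 = ((4 - 10*I)*(-3 + (4 - 10*I)))*196 = ((4 - 10*I)*(1 - 10*I))*196 = ((1 - 10*I)*(4 - 10*I))*196 = 196*(1 - 10*I)*(4 - 10*I)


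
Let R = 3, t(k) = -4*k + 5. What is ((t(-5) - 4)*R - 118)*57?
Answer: -3135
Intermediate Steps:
t(k) = 5 - 4*k
((t(-5) - 4)*R - 118)*57 = (((5 - 4*(-5)) - 4)*3 - 118)*57 = (((5 + 20) - 4)*3 - 118)*57 = ((25 - 4)*3 - 118)*57 = (21*3 - 118)*57 = (63 - 118)*57 = -55*57 = -3135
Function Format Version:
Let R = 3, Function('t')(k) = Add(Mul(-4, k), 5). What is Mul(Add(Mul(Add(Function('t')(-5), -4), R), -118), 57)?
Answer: -3135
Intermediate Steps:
Function('t')(k) = Add(5, Mul(-4, k))
Mul(Add(Mul(Add(Function('t')(-5), -4), R), -118), 57) = Mul(Add(Mul(Add(Add(5, Mul(-4, -5)), -4), 3), -118), 57) = Mul(Add(Mul(Add(Add(5, 20), -4), 3), -118), 57) = Mul(Add(Mul(Add(25, -4), 3), -118), 57) = Mul(Add(Mul(21, 3), -118), 57) = Mul(Add(63, -118), 57) = Mul(-55, 57) = -3135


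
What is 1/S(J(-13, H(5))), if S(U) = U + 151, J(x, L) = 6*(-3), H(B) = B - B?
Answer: 1/133 ≈ 0.0075188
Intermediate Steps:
H(B) = 0
J(x, L) = -18
S(U) = 151 + U
1/S(J(-13, H(5))) = 1/(151 - 18) = 1/133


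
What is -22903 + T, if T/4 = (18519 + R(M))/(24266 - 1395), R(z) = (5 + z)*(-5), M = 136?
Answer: -523743257/22871 ≈ -22900.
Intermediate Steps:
R(z) = -25 - 5*z
T = 71256/22871 (T = 4*((18519 + (-25 - 5*136))/(24266 - 1395)) = 4*((18519 + (-25 - 680))/22871) = 4*((18519 - 705)*(1/22871)) = 4*(17814*(1/22871)) = 4*(17814/22871) = 71256/22871 ≈ 3.1156)
-22903 + T = -22903 + 71256/22871 = -523743257/22871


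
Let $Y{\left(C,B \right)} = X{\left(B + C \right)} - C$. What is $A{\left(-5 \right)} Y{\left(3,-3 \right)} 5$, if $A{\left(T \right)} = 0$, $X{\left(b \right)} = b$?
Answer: $0$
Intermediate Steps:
$Y{\left(C,B \right)} = B$ ($Y{\left(C,B \right)} = \left(B + C\right) - C = B$)
$A{\left(-5 \right)} Y{\left(3,-3 \right)} 5 = 0 \left(-3\right) 5 = 0 \cdot 5 = 0$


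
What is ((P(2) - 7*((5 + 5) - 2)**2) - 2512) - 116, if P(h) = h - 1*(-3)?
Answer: -3071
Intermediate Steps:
P(h) = 3 + h (P(h) = h + 3 = 3 + h)
((P(2) - 7*((5 + 5) - 2)**2) - 2512) - 116 = (((3 + 2) - 7*((5 + 5) - 2)**2) - 2512) - 116 = ((5 - 7*(10 - 2)**2) - 2512) - 116 = ((5 - 7*8**2) - 2512) - 116 = ((5 - 7*64) - 2512) - 116 = ((5 - 448) - 2512) - 116 = (-443 - 2512) - 116 = -2955 - 116 = -3071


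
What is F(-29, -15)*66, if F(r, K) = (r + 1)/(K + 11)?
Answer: 462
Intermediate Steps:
F(r, K) = (1 + r)/(11 + K)
F(-29, -15)*66 = ((1 - 29)/(11 - 15))*66 = (-28/(-4))*66 = -1/4*(-28)*66 = 7*66 = 462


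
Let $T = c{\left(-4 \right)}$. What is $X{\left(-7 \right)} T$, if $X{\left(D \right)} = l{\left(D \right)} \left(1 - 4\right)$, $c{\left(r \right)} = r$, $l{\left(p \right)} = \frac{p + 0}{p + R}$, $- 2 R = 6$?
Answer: $\frac{42}{5} \approx 8.4$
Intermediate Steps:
$R = -3$ ($R = \left(- \frac{1}{2}\right) 6 = -3$)
$l{\left(p \right)} = \frac{p}{-3 + p}$ ($l{\left(p \right)} = \frac{p + 0}{p - 3} = \frac{p}{-3 + p}$)
$T = -4$
$X{\left(D \right)} = - \frac{3 D}{-3 + D}$ ($X{\left(D \right)} = \frac{D}{-3 + D} \left(1 - 4\right) = \frac{D}{-3 + D} \left(-3\right) = - \frac{3 D}{-3 + D}$)
$X{\left(-7 \right)} T = \left(-3\right) \left(-7\right) \frac{1}{-3 - 7} \left(-4\right) = \left(-3\right) \left(-7\right) \frac{1}{-10} \left(-4\right) = \left(-3\right) \left(-7\right) \left(- \frac{1}{10}\right) \left(-4\right) = \left(- \frac{21}{10}\right) \left(-4\right) = \frac{42}{5}$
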